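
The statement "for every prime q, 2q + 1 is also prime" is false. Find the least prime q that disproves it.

q = 7

We need the least prime q for which 2q + 1 is not prime.
For q = 2, 3, 5 the conclusion holds.
q = 7: 2q + 1 = 15 = 3 × 5, not prime.
Hence q = 7 is a counterexample.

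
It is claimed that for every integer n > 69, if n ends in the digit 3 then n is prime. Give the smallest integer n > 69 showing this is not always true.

n = 93

A counterexample is any integer n > 69 such that n ends in the digit 3 but n is not prime; we check each in order.
For n = 73, 83 the conclusion holds.
n = 93: 93 ends in 3; 93 = 3 × 31, composite.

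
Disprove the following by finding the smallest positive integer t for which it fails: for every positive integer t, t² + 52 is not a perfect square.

We need the least positive integer t for which t² + 52 is a perfect square.
For t = 1, 2, 3, 4, …, 9, 10, 11 the conclusion holds.
t = 12: 12² + 52 = 196 = 14², a perfect square.

t = 12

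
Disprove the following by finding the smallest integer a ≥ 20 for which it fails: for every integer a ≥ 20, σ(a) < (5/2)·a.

We need the least integer a ≥ 20 for which the claim fails.
The first 4 eligible values, up to a = 23, all satisfy the conclusion.
a = 24: σ(24) = 60; 60 ≥ 60.
So a = 24 is the smallest counterexample.

a = 24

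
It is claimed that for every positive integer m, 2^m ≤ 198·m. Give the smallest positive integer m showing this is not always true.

m = 12

Check each positive integer m in order until 2^m > 198·m.
For m = 1, 2, 3, 4, …, 9, 10, 11 the conclusion holds.
m = 12: 2^m = 4096 and 198·m = 2376, so 4096 > 2376.
Hence m = 12 is a counterexample.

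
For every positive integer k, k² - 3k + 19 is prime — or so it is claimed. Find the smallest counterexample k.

k = 18

We need the least positive integer k for which k² - 3k + 19 is not prime.
The first 17 eligible values, up to k = 17, all satisfy the conclusion.
k = 18: k² - 3k + 19 = 289 = 17 × 17, composite.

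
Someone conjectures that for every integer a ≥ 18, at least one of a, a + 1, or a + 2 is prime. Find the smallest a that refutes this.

a = 20

Check each integer a ≥ 18 in order until a, a + 1, a + 2 are all composite.
a = 18: 19 is prime.
a = 19: 19 is prime.
a = 20: 20 = 2 × 10; 21 = 3 × 7; 22 = 2 × 11 — all composite.
So a = 20 is the smallest counterexample.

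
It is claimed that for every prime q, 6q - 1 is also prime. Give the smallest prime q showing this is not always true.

q = 11

Check each prime q in order until 6q - 1 is not prime.
q = 2: 6q - 1 = 11, prime.
q = 3: 6q - 1 = 17, prime.
q = 5: 6q - 1 = 29, prime.
q = 7: 6q - 1 = 41, prime.
q = 11: 6q - 1 = 65 = 5 × 13, not prime.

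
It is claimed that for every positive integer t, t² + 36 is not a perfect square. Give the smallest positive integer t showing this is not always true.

t = 8

We need the least positive integer t for which t² + 36 is a perfect square.
For t = 1, 2, 3, 4, 5, 6, 7 the conclusion holds.
t = 8: 8² + 36 = 100 = 10², a perfect square.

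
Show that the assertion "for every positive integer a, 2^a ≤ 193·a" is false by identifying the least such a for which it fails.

a = 12

We need the least positive integer a for which 2^a > 193·a.
For a = 1, 2, 3, 4, …, 9, 10, 11 the conclusion holds.
a = 12: 2^a = 4096 and 193·a = 2316, so 4096 > 2316.
Thus a = 12 disproves the claim, and no smaller a works.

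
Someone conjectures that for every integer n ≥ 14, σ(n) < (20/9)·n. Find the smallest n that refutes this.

A counterexample is any integer n ≥ 14 such that the claim fails; we check each in order.
For n = 14, 15, 16, 17, 18, 19, 20, 21, 22, 23 the conclusion holds.
n = 24: σ(24) = 60; 60 ≥ 160/3.

n = 24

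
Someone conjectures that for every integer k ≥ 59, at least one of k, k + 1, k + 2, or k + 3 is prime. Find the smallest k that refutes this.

Check each integer k ≥ 59 in order until k, k + 1, k + 2, k + 3 are all composite.
k = 59: 59 is prime.
k = 60: 61 is prime.
k = 61: 61 is prime.
k = 62: 62 = 2 × 31; 63 = 3 × 21; 64 = 2 × 32; 65 = 5 × 13 — all composite.
Hence k = 62 is a counterexample.

k = 62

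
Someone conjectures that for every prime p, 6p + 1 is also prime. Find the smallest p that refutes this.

Check each prime p in order until 6p + 1 is not prime.
p = 2: 6p + 1 = 13, prime.
p = 3: 6p + 1 = 19, prime.
p = 5: 6p + 1 = 31, prime.
p = 7: 6p + 1 = 43, prime.
p = 11: 6p + 1 = 67, prime.
p = 13: 6p + 1 = 79, prime.
p = 17: 6p + 1 = 103, prime.
p = 19: 6p + 1 = 115 = 5 × 23, not prime.

p = 19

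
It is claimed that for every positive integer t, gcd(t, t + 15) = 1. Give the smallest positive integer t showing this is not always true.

Check each positive integer t in order until gcd(t, t + 15) > 1.
For t = 1, 2 the conclusion holds.
t = 3: gcd(3, 18) = 3.
Thus t = 3 disproves the claim, and no smaller t works.

t = 3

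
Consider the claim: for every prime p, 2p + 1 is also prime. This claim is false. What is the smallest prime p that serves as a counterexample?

A counterexample is any prime p such that 2p + 1 is not prime; we check each in order.
For p = 2, 3, 5 the conclusion holds.
p = 7: 2p + 1 = 15 = 3 × 5, not prime.
Thus p = 7 disproves the claim, and no smaller p works.

p = 7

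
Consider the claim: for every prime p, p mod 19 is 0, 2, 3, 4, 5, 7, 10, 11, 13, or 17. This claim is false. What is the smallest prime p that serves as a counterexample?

p = 31

A counterexample is any prime p such that the claim fails; we check each in order.
For p = 2, 3, 5, 7, 11, 13, 17, 19, 23, 29 the conclusion holds.
p = 31: 31 mod 19 = 12 — not in {0, 2, 3, 4, 5, 7, 10, 11, 13, 17}.
So p = 31 is the smallest counterexample.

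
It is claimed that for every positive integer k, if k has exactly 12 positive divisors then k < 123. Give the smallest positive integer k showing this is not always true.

k = 126

A counterexample is any positive integer k such that k has exactly 12 positive divisors but the claim fails; we check each in order.
The first 6 eligible values, up to k = 108, all satisfy the conclusion.
k = 126: τ(126) = 12; 126 ≥ 123.
Hence k = 126 is a counterexample.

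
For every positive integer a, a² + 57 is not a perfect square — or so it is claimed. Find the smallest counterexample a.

a = 8

We need the least positive integer a for which a² + 57 is a perfect square.
For a = 1, 2, 3, 4, 5, 6, 7 the conclusion holds.
a = 8: 8² + 57 = 121 = 11², a perfect square.
So a = 8 is the smallest counterexample.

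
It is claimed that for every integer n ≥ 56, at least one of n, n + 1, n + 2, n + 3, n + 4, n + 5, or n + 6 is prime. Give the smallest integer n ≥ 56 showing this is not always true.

For n = 56, 57, 58, 59, …, 87, 88, 89 the conclusion holds.
n = 90: 90 = 2 × 45; 91 = 7 × 13; 92 = 2 × 46; 93 = 3 × 31; 94 = 2 × 47; 95 = 5 × 19; 96 = 2 × 48 — all composite.

n = 90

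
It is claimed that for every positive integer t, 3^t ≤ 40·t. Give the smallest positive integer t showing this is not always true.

t = 5

For t = 1, 2, 3, 4 the conclusion holds.
t = 5: 3^t = 243 and 40·t = 200, so 243 > 200.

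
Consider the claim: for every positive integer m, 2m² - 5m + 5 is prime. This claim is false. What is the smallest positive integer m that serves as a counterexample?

A counterexample is any positive integer m such that 2m² - 5m + 5 is not prime; we check each in order.
m = 1: 2m² - 5m + 5 = 2, prime.
m = 2: 2m² - 5m + 5 = 3, prime.
m = 3: 2m² - 5m + 5 = 8 = 2 × 4, composite.
So m = 3 is the smallest counterexample.

m = 3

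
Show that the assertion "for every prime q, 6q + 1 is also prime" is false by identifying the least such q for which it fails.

q = 19

A counterexample is any prime q such that 6q + 1 is not prime; we check each in order.
The first 7 eligible values, up to q = 17, all satisfy the conclusion.
q = 19: 6q + 1 = 115 = 5 × 23, not prime.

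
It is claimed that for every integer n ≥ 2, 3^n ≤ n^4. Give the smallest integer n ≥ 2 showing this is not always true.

n = 2: 3^n = 9 and n^4 = 16, so 9 ≤ 16.
n = 3: 3^n = 27 and n^4 = 81, so 27 ≤ 81.
n = 4: 3^n = 81 and n^4 = 256, so 81 ≤ 256.
n = 5: 3^n = 243 and n^4 = 625, so 243 ≤ 625.
n = 6: 3^n = 729 and n^4 = 1296, so 729 ≤ 1296.
n = 7: 3^n = 2187 and n^4 = 2401, so 2187 ≤ 2401.
n = 8: 3^n = 6561 and n^4 = 4096, so 6561 > 4096.
Hence n = 8 is a counterexample.

n = 8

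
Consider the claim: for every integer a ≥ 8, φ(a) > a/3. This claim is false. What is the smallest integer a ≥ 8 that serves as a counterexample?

a = 8: φ(8) = 4 and 8/3 = 8/3, so φ(8) > 8/3.
a = 9: φ(9) = 6 and 9/3 = 3, so φ(9) > 9/3.
a = 10: φ(10) = 4 and 10/3 = 10/3, so φ(10) > 10/3.
a = 11: φ(11) = 10 and 11/3 = 11/3, so φ(11) > 11/3.
a = 12: φ(12) = 4 and 12/3 = 4, so φ(12) ≤ 12/3.

a = 12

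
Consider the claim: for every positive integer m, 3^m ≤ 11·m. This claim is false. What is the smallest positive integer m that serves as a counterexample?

m = 4

We need the least positive integer m for which 3^m > 11·m.
m = 1: 3^m = 3 and 11·m = 11, so 3 ≤ 11.
m = 2: 3^m = 9 and 11·m = 22, so 9 ≤ 22.
m = 3: 3^m = 27 and 11·m = 33, so 27 ≤ 33.
m = 4: 3^m = 81 and 11·m = 44, so 81 > 44.
So m = 4 is the smallest counterexample.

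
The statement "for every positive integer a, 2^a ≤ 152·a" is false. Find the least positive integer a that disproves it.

Check each positive integer a in order until 2^a > 152·a.
For a = 1, 2, 3, 4, 5, 6, 7, 8, 9, 10 the conclusion holds.
a = 11: 2^a = 2048 and 152·a = 1672, so 2048 > 1672.
Thus a = 11 disproves the claim, and no smaller a works.

a = 11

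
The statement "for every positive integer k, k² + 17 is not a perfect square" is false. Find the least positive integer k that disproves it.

A counterexample is any positive integer k such that k² + 17 is a perfect square; we check each in order.
k = 1: 1² + 17 = 18, not a perfect square.
k = 2: 2² + 17 = 21, not a perfect square.
k = 3: 3² + 17 = 26, not a perfect square.
k = 4: 4² + 17 = 33, not a perfect square.
k = 5: 5² + 17 = 42, not a perfect square.
k = 6: 6² + 17 = 53, not a perfect square.
k = 7: 7² + 17 = 66, not a perfect square.
k = 8: 8² + 17 = 81 = 9², a perfect square.
Hence k = 8 is a counterexample.

k = 8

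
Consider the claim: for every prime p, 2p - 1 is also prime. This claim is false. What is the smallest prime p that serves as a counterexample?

A counterexample is any prime p such that 2p - 1 is not prime; we check each in order.
p = 2: 2p - 1 = 3, prime.
p = 3: 2p - 1 = 5, prime.
p = 5: 2p - 1 = 9 = 3 × 3, not prime.
Thus p = 5 disproves the claim, and no smaller p works.

p = 5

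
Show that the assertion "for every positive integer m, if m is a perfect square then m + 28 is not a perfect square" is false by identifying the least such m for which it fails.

m = 36

A counterexample is any positive integer m such that m is a perfect square but m + 28 is a perfect square; we check each in order.
The first 5 eligible values, up to m = 25, all satisfy the conclusion.
m = 36: 36 = 6² and 36 + 28 = 64 = 8².
Thus m = 36 disproves the claim, and no smaller m works.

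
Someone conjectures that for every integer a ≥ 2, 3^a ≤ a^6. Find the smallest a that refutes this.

For a = 2, 3, 4, 5, …, 12, 13, 14 the conclusion holds.
a = 15: 3^a = 14348907 and a^6 = 11390625, so 14348907 > 11390625.
Thus a = 15 disproves the claim, and no smaller a works.

a = 15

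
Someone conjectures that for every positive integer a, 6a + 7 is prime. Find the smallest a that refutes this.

a = 3

A counterexample is any positive integer a such that 6a + 7 is not prime; we check each in order.
a = 1: 6a + 7 = 13, prime.
a = 2: 6a + 7 = 19, prime.
a = 3: 6a + 7 = 25 = 5 × 5, composite.
Thus a = 3 disproves the claim, and no smaller a works.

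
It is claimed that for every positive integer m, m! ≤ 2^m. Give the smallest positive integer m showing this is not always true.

m = 4

Check each positive integer m in order until m! > 2^m.
For m = 1, 2, 3 the conclusion holds.
m = 4: m! = 24 and 2^m = 16, so 24 > 16.
Hence m = 4 is a counterexample.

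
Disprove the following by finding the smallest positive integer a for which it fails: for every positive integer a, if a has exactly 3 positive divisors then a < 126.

a = 169

For a = 4, 9, 25, 49, 121 the conclusion holds.
a = 169: τ(169) = 3; 169 ≥ 126.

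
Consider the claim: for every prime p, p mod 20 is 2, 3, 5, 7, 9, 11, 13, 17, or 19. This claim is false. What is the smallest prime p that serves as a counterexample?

Check each prime p in order until the claim fails.
The first 12 eligible values, up to p = 37, all satisfy the conclusion.
p = 41: 41 mod 20 = 1 — not in {2, 3, 5, 7, 9, 11, 13, 17, 19}.

p = 41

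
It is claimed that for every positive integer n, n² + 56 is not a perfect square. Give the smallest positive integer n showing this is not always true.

We need the least positive integer n for which n² + 56 is a perfect square.
For n = 1, 2, 3, 4 the conclusion holds.
n = 5: 5² + 56 = 81 = 9², a perfect square.

n = 5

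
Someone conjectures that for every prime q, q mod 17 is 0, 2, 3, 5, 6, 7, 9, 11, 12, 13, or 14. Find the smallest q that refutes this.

The first 16 eligible values, up to q = 53, all satisfy the conclusion.
q = 59: 59 mod 17 = 8 — not in {0, 2, 3, 5, 6, 7, 9, 11, 12, 13, 14}.
Thus q = 59 disproves the claim, and no smaller q works.

q = 59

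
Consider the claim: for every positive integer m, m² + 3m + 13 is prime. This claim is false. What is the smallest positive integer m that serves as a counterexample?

A counterexample is any positive integer m such that m² + 3m + 13 is not prime; we check each in order.
For m = 1, 2, 3, 4, 5, 6, 7, 8 the conclusion holds.
m = 9: m² + 3m + 13 = 121 = 11 × 11, composite.

m = 9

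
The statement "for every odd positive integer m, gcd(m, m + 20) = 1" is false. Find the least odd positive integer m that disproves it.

m = 5

Check each odd positive integer m in order until gcd(m, m + 20) > 1.
m = 1: gcd(1, 21) = 1.
m = 3: gcd(3, 23) = 1.
m = 5: gcd(5, 25) = 5.
So m = 5 is the smallest counterexample.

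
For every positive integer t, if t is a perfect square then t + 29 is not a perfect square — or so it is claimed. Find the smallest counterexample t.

t = 196

We need the least positive integer t for which t is a perfect square but t + 29 is a perfect square.
For t = 1, 4, 9, 16, …, 121, 144, 169 the conclusion holds.
t = 196: 196 = 14² and 196 + 29 = 225 = 15².
Thus t = 196 disproves the claim, and no smaller t works.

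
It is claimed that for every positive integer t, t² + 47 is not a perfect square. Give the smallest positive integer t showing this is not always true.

t = 23

We need the least positive integer t for which t² + 47 is a perfect square.
For t = 1, 2, 3, 4, …, 20, 21, 22 the conclusion holds.
t = 23: 23² + 47 = 576 = 24², a perfect square.
Hence t = 23 is a counterexample.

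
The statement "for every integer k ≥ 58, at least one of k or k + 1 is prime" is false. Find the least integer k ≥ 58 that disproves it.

k = 58: 59 is prime.
k = 59: 59 is prime.
k = 60: 61 is prime.
k = 61: 61 is prime.
k = 62: 62 = 2 × 31; 63 = 3 × 21 — both composite.

k = 62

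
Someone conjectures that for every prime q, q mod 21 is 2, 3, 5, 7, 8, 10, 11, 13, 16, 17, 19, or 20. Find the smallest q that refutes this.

We need the least prime q for which the claim fails.
For q = 2, 3, 5, 7, …, 31, 37, 41 the conclusion holds.
q = 43: 43 mod 21 = 1 — not in {2, 3, 5, 7, 8, 10, 11, 13, 16, 17, 19, 20}.
Hence q = 43 is a counterexample.

q = 43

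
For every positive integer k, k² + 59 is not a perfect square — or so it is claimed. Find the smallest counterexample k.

k = 29

For k = 1, 2, 3, 4, …, 26, 27, 28 the conclusion holds.
k = 29: 29² + 59 = 900 = 30², a perfect square.
Hence k = 29 is a counterexample.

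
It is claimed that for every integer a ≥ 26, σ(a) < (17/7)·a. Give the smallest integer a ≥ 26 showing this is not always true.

a = 36

Check each integer a ≥ 26 in order until the claim fails.
For a = 26, 27, 28, 29, 30, 31, 32, 33, 34, 35 the conclusion holds.
a = 36: σ(36) = 91; 91 ≥ 612/7.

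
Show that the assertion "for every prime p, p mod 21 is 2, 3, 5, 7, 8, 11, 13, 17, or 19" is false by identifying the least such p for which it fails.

We need the least prime p for which the claim fails.
For p = 2, 3, 5, 7, 11, 13, 17, 19, 23, 29 the conclusion holds.
p = 31: 31 mod 21 = 10 — not in {2, 3, 5, 7, 8, 11, 13, 17, 19}.

p = 31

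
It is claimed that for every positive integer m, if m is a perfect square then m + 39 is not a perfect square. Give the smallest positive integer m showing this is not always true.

m = 25

Check each positive integer m in order until m is a perfect square but m + 39 is a perfect square.
For m = 1, 4, 9, 16 the conclusion holds.
m = 25: 25 = 5² and 25 + 39 = 64 = 8².
So m = 25 is the smallest counterexample.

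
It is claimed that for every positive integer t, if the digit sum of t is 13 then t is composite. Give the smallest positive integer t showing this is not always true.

A counterexample is any positive integer t such that the digit sum of t is 13 but t is prime; we check each in order.
t = 49: digit sum 13; 49 is composite.
t = 58: digit sum 13; 58 is composite.
t = 67: digit sum 13; 67 is prime, not composite.
Thus t = 67 disproves the claim, and no smaller t works.

t = 67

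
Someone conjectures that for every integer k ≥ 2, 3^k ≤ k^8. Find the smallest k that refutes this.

k = 23

Check each integer k ≥ 2 in order until 3^k > k^8.
The first 21 eligible values, up to k = 22, all satisfy the conclusion.
k = 23: 3^k = 94143178827 and k^8 = 78310985281, so 94143178827 > 78310985281.
So k = 23 is the smallest counterexample.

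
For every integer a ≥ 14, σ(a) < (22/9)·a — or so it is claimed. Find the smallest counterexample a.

The first 10 eligible values, up to a = 23, all satisfy the conclusion.
a = 24: σ(24) = 60; 60 ≥ 176/3.

a = 24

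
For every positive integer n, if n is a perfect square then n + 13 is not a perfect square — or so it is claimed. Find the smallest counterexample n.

n = 36

For n = 1, 4, 9, 16, 25 the conclusion holds.
n = 36: 36 = 6² and 36 + 13 = 49 = 7².
Hence n = 36 is a counterexample.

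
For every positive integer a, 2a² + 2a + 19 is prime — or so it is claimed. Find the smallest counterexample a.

a = 18

For a = 1, 2, 3, 4, …, 15, 16, 17 the conclusion holds.
a = 18: 2a² + 2a + 19 = 703 = 19 × 37, composite.
Thus a = 18 disproves the claim, and no smaller a works.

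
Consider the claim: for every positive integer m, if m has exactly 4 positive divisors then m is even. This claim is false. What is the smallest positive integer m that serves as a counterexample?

Check each positive integer m in order until m has exactly 4 positive divisors but m is odd.
m = 6: divisors of 6: 1, 2, 3, 6; 6 is even.
m = 8: divisors of 8: 1, 2, 4, 8; 8 is even.
m = 10: divisors of 10: 1, 2, 5, 10; 10 is even.
m = 14: divisors of 14: 1, 2, 7, 14; 14 is even.
m = 15: divisors of 15: 1, 3, 5, 15; 15 is odd.

m = 15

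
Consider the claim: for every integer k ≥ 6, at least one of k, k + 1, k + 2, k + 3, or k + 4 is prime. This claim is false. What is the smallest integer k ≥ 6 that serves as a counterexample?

For k = 6, 7, 8, 9, …, 21, 22, 23 the conclusion holds.
k = 24: 24 = 2 × 12; 25 = 5 × 5; 26 = 2 × 13; 27 = 3 × 9; 28 = 2 × 14 — all composite.

k = 24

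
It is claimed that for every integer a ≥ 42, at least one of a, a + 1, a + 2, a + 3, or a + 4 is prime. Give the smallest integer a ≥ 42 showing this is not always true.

A counterexample is any integer a ≥ 42 such that a, a + 1, a + 2, a + 3, a + 4 are all composite; we check each in order.
a = 42: 43 is prime.
a = 43: 43 is prime.
a = 44: 47 is prime.
a = 45: 47 is prime.
a = 46: 47 is prime.
a = 47: 47 is prime.
a = 48: 48 = 2 × 24; 49 = 7 × 7; 50 = 2 × 25; 51 = 3 × 17; 52 = 2 × 26 — all composite.
Thus a = 48 disproves the claim, and no smaller a works.

a = 48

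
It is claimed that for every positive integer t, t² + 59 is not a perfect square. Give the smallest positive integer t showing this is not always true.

t = 29

The first 28 eligible values, up to t = 28, all satisfy the conclusion.
t = 29: 29² + 59 = 900 = 30², a perfect square.
Thus t = 29 disproves the claim, and no smaller t works.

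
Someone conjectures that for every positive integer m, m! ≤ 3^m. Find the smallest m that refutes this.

m = 7

Check each positive integer m in order until m! > 3^m.
The first 6 eligible values, up to m = 6, all satisfy the conclusion.
m = 7: m! = 5040 and 3^m = 2187, so 5040 > 2187.
Hence m = 7 is a counterexample.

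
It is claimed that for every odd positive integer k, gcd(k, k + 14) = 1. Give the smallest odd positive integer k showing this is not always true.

k = 7

Check each odd positive integer k in order until gcd(k, k + 14) > 1.
For k = 1, 3, 5 the conclusion holds.
k = 7: gcd(7, 21) = 7.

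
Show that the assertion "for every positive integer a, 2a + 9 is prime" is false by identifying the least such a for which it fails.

For a = 1, 2 the conclusion holds.
a = 3: 2a + 9 = 15 = 3 × 5, composite.
Hence a = 3 is a counterexample.

a = 3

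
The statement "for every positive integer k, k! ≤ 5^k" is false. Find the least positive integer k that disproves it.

k = 12

We need the least positive integer k for which k! > 5^k.
For k = 1, 2, 3, 4, …, 9, 10, 11 the conclusion holds.
k = 12: k! = 479001600 and 5^k = 244140625, so 479001600 > 244140625.
Hence k = 12 is a counterexample.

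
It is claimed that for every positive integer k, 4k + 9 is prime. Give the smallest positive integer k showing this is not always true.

A counterexample is any positive integer k such that 4k + 9 is not prime; we check each in order.
k = 1: 4k + 9 = 13, prime.
k = 2: 4k + 9 = 17, prime.
k = 3: 4k + 9 = 21 = 3 × 7, composite.

k = 3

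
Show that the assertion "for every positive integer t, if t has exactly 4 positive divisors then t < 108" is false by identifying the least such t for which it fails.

t = 111

We need the least positive integer t for which t has exactly 4 positive divisors but the claim fails.
The first 33 eligible values, up to t = 106, all satisfy the conclusion.
t = 111: τ(111) = 4; 111 ≥ 108.
Hence t = 111 is a counterexample.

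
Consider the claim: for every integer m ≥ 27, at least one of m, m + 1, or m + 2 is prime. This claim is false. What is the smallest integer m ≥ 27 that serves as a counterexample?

m = 32

A counterexample is any integer m ≥ 27 such that m, m + 1, m + 2 are all composite; we check each in order.
The first 5 eligible values, up to m = 31, all satisfy the conclusion.
m = 32: 32 = 2 × 16; 33 = 3 × 11; 34 = 2 × 17 — all composite.
Hence m = 32 is a counterexample.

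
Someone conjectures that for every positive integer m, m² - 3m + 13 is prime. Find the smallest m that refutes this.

We need the least positive integer m for which m² - 3m + 13 is not prime.
For m = 1, 2, 3, 4, …, 9, 10, 11 the conclusion holds.
m = 12: m² - 3m + 13 = 121 = 11 × 11, composite.

m = 12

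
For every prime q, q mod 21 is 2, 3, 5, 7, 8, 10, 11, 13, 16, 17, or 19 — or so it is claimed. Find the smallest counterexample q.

A counterexample is any prime q such that the claim fails; we check each in order.
For q = 2, 3, 5, 7, …, 29, 31, 37 the conclusion holds.
q = 41: 41 mod 21 = 20 — not in {2, 3, 5, 7, 8, 10, 11, 13, 16, 17, 19}.

q = 41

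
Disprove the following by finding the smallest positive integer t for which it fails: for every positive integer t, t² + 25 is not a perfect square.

t = 12

For t = 1, 2, 3, 4, …, 9, 10, 11 the conclusion holds.
t = 12: 12² + 25 = 169 = 13², a perfect square.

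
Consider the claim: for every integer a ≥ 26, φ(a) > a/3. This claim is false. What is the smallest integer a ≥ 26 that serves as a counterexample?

Check each integer a ≥ 26 in order until the claim fails.
For a = 26, 27, 28, 29 the conclusion holds.
a = 30: φ(30) = 8 and 30/3 = 10, so φ(30) ≤ 30/3.

a = 30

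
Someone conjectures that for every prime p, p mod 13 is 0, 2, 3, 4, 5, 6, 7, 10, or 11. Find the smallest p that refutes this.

p = 47

We need the least prime p for which the claim fails.
For p = 2, 3, 5, 7, …, 37, 41, 43 the conclusion holds.
p = 47: 47 mod 13 = 8 — not in {0, 2, 3, 4, 5, 6, 7, 10, 11}.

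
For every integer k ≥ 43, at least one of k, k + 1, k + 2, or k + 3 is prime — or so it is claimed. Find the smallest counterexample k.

k = 48

We need the least integer k ≥ 43 for which k, k + 1, k + 2, k + 3 are all composite.
The first 5 eligible values, up to k = 47, all satisfy the conclusion.
k = 48: 48 = 2 × 24; 49 = 7 × 7; 50 = 2 × 25; 51 = 3 × 17 — all composite.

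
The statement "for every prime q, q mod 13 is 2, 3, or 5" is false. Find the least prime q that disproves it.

q = 7

We need the least prime q for which the claim fails.
For q = 2, 3, 5 the conclusion holds.
q = 7: 7 mod 13 = 7 — not in {2, 3, 5}.
Thus q = 7 disproves the claim, and no smaller q works.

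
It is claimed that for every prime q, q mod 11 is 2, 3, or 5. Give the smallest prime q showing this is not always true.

For q = 2, 3, 5 the conclusion holds.
q = 7: 7 mod 11 = 7 — not in {2, 3, 5}.

q = 7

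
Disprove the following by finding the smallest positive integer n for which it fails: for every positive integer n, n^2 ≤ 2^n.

n = 3

Check each positive integer n in order until n^2 > 2^n.
For n = 1, 2 the conclusion holds.
n = 3: n^2 = 9 and 2^n = 8, so 9 > 8.
Hence n = 3 is a counterexample.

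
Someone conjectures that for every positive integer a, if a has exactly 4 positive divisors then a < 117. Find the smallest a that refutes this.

a = 118

A counterexample is any positive integer a such that a has exactly 4 positive divisors but the claim fails; we check each in order.
For a = 6, 8, 10, 14, …, 106, 111, 115 the conclusion holds.
a = 118: τ(118) = 4; 118 ≥ 117.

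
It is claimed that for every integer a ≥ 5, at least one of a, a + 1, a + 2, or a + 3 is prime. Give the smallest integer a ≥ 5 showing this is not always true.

a = 24

A counterexample is any integer a ≥ 5 such that a, a + 1, a + 2, a + 3 are all composite; we check each in order.
The first 19 eligible values, up to a = 23, all satisfy the conclusion.
a = 24: 24 = 2 × 12; 25 = 5 × 5; 26 = 2 × 13; 27 = 3 × 9 — all composite.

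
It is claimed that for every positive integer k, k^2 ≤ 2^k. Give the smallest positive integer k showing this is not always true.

A counterexample is any positive integer k such that k^2 > 2^k; we check each in order.
k = 1: k^2 = 1 and 2^k = 2, so 1 ≤ 2.
k = 2: k^2 = 4 and 2^k = 4, so 4 ≤ 4.
k = 3: k^2 = 9 and 2^k = 8, so 9 > 8.

k = 3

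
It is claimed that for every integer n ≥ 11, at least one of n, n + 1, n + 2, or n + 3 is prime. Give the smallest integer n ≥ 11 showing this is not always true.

n = 24

We need the least integer n ≥ 11 for which n, n + 1, n + 2, n + 3 are all composite.
For n = 11, 12, 13, 14, …, 21, 22, 23 the conclusion holds.
n = 24: 24 = 2 × 12; 25 = 5 × 5; 26 = 2 × 13; 27 = 3 × 9 — all composite.
Hence n = 24 is a counterexample.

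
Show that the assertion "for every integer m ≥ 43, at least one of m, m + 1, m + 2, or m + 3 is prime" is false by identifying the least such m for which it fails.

Check each integer m ≥ 43 in order until m, m + 1, m + 2, m + 3 are all composite.
For m = 43, 44, 45, 46, 47 the conclusion holds.
m = 48: 48 = 2 × 24; 49 = 7 × 7; 50 = 2 × 25; 51 = 3 × 17 — all composite.
Thus m = 48 disproves the claim, and no smaller m works.

m = 48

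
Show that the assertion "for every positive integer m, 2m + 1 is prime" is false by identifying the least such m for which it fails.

m = 4

For m = 1, 2, 3 the conclusion holds.
m = 4: 2m + 1 = 9 = 3 × 3, composite.
Hence m = 4 is a counterexample.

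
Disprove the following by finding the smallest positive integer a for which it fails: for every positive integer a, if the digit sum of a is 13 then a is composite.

a = 67

Check each positive integer a in order until the digit sum of a is 13 but a is prime.
a = 49: digit sum 13; 49 is composite.
a = 58: digit sum 13; 58 is composite.
a = 67: digit sum 13; 67 is prime, not composite.
So a = 67 is the smallest counterexample.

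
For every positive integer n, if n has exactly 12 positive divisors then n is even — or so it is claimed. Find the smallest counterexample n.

We need the least positive integer n for which n has exactly 12 positive divisors but n is odd.
For n = 60, 72, 84, 90, …, 294, 306, 308 the conclusion holds.
n = 315: divisors of 315: 12 divisors; 315 is odd.
So n = 315 is the smallest counterexample.

n = 315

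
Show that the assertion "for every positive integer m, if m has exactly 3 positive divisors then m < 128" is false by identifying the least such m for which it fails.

The first 5 eligible values, up to m = 121, all satisfy the conclusion.
m = 169: τ(169) = 3; 169 ≥ 128.
Hence m = 169 is a counterexample.

m = 169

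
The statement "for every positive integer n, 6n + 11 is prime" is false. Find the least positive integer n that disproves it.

n = 4

For n = 1, 2, 3 the conclusion holds.
n = 4: 6n + 11 = 35 = 5 × 7, composite.
So n = 4 is the smallest counterexample.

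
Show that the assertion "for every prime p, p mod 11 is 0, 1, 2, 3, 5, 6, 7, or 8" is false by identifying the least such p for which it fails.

A counterexample is any prime p such that the claim fails; we check each in order.
For p = 2, 3, 5, 7, 11, 13, 17, 19, 23, 29 the conclusion holds.
p = 31: 31 mod 11 = 9 — not in {0, 1, 2, 3, 5, 6, 7, 8}.

p = 31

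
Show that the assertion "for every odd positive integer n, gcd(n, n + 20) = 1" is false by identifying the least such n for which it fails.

n = 1: gcd(1, 21) = 1.
n = 3: gcd(3, 23) = 1.
n = 5: gcd(5, 25) = 5.

n = 5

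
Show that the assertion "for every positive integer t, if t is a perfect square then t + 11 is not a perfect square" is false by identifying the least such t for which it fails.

t = 25

A counterexample is any positive integer t such that t is a perfect square but t + 11 is a perfect square; we check each in order.
t = 1: 1 + 11 = 12, not a perfect square.
t = 4: 4 + 11 = 15, not a perfect square.
t = 9: 9 + 11 = 20, not a perfect square.
t = 16: 16 + 11 = 27, not a perfect square.
t = 25: 25 = 5² and 25 + 11 = 36 = 6².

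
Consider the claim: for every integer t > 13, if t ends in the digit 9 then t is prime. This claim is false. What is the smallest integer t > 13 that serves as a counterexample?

A counterexample is any integer t > 13 such that t ends in the digit 9 but t is not prime; we check each in order.
For t = 19, 29 the conclusion holds.
t = 39: 39 ends in 9; 39 = 3 × 13, composite.
Thus t = 39 disproves the claim, and no smaller t works.

t = 39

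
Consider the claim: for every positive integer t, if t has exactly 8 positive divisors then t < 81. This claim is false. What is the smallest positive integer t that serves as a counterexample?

t = 88

A counterexample is any positive integer t such that t has exactly 8 positive divisors but the claim fails; we check each in order.
The first 9 eligible values, up to t = 78, all satisfy the conclusion.
t = 88: τ(88) = 8; 88 ≥ 81.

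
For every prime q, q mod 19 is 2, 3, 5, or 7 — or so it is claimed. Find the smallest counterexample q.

We need the least prime q for which the claim fails.
The first 4 eligible values, up to q = 7, all satisfy the conclusion.
q = 11: 11 mod 19 = 11 — not in {2, 3, 5, 7}.
Hence q = 11 is a counterexample.

q = 11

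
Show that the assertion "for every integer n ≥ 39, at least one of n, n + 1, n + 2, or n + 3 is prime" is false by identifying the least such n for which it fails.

n = 48

The first 9 eligible values, up to n = 47, all satisfy the conclusion.
n = 48: 48 = 2 × 24; 49 = 7 × 7; 50 = 2 × 25; 51 = 3 × 17 — all composite.
Hence n = 48 is a counterexample.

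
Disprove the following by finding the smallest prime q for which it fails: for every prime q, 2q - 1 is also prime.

q = 5

We need the least prime q for which 2q - 1 is not prime.
q = 2: 2q - 1 = 3, prime.
q = 3: 2q - 1 = 5, prime.
q = 5: 2q - 1 = 9 = 3 × 3, not prime.
So q = 5 is the smallest counterexample.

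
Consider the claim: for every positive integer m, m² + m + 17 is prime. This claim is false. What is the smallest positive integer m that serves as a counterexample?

For m = 1, 2, 3, 4, …, 13, 14, 15 the conclusion holds.
m = 16: m² + m + 17 = 289 = 17 × 17, composite.
So m = 16 is the smallest counterexample.

m = 16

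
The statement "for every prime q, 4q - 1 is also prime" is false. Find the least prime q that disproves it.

q = 7

For q = 2, 3, 5 the conclusion holds.
q = 7: 4q - 1 = 27 = 3 × 9, not prime.
Thus q = 7 disproves the claim, and no smaller q works.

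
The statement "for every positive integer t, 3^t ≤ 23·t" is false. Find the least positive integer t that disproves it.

Check each positive integer t in order until 3^t > 23·t.
t = 1: 3^t = 3 and 23·t = 23, so 3 ≤ 23.
t = 2: 3^t = 9 and 23·t = 46, so 9 ≤ 46.
t = 3: 3^t = 27 and 23·t = 69, so 27 ≤ 69.
t = 4: 3^t = 81 and 23·t = 92, so 81 ≤ 92.
t = 5: 3^t = 243 and 23·t = 115, so 243 > 115.

t = 5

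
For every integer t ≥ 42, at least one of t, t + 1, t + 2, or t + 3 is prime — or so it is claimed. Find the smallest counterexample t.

For t = 42, 43, 44, 45, 46, 47 the conclusion holds.
t = 48: 48 = 2 × 24; 49 = 7 × 7; 50 = 2 × 25; 51 = 3 × 17 — all composite.

t = 48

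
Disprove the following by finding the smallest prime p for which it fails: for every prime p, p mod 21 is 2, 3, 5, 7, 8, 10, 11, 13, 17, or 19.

p = 37

We need the least prime p for which the claim fails.
The first 11 eligible values, up to p = 31, all satisfy the conclusion.
p = 37: 37 mod 21 = 16 — not in {2, 3, 5, 7, 8, 10, 11, 13, 17, 19}.
So p = 37 is the smallest counterexample.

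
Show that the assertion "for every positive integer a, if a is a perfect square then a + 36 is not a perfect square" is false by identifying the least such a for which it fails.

For a = 1, 4, 9, 16, 25, 36, 49 the conclusion holds.
a = 64: 64 = 8² and 64 + 36 = 100 = 10².

a = 64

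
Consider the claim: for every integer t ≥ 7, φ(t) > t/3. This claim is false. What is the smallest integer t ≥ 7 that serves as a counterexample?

We need the least integer t ≥ 7 for which the claim fails.
The first 5 eligible values, up to t = 11, all satisfy the conclusion.
t = 12: φ(12) = 4 and 12/3 = 4, so φ(12) ≤ 12/3.
So t = 12 is the smallest counterexample.

t = 12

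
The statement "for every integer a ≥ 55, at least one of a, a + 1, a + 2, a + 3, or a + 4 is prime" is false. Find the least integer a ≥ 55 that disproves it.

We need the least integer a ≥ 55 for which a, a + 1, a + 2, a + 3, a + 4 are all composite.
For a = 55, 56, 57, 58, 59, 60, 61 the conclusion holds.
a = 62: 62 = 2 × 31; 63 = 3 × 21; 64 = 2 × 32; 65 = 5 × 13; 66 = 2 × 33 — all composite.
So a = 62 is the smallest counterexample.

a = 62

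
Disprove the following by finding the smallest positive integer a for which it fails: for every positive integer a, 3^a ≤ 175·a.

For a = 1, 2, 3, 4, 5, 6 the conclusion holds.
a = 7: 3^a = 2187 and 175·a = 1225, so 2187 > 1225.
Hence a = 7 is a counterexample.

a = 7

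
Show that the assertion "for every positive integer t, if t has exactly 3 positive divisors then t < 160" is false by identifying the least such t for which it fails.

The first 5 eligible values, up to t = 121, all satisfy the conclusion.
t = 169: τ(169) = 3; 169 ≥ 160.

t = 169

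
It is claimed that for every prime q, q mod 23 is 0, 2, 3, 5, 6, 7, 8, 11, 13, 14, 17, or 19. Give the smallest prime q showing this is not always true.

q = 41

For q = 2, 3, 5, 7, …, 29, 31, 37 the conclusion holds.
q = 41: 41 mod 23 = 18 — not in {0, 2, 3, 5, 6, 7, 8, 11, 13, 14, 17, 19}.
Thus q = 41 disproves the claim, and no smaller q works.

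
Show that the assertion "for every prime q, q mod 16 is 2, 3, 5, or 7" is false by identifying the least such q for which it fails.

q = 11

Check each prime q in order until the claim fails.
q = 2: 2 mod 16 = 2.
q = 3: 3 mod 16 = 3.
q = 5: 5 mod 16 = 5.
q = 7: 7 mod 16 = 7.
q = 11: 11 mod 16 = 11 — not in {2, 3, 5, 7}.
So q = 11 is the smallest counterexample.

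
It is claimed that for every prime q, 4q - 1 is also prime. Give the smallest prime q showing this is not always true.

We need the least prime q for which 4q - 1 is not prime.
For q = 2, 3, 5 the conclusion holds.
q = 7: 4q - 1 = 27 = 3 × 9, not prime.
So q = 7 is the smallest counterexample.

q = 7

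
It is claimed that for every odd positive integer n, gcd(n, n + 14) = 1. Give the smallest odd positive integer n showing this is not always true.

n = 1: gcd(1, 15) = 1.
n = 3: gcd(3, 17) = 1.
n = 5: gcd(5, 19) = 1.
n = 7: gcd(7, 21) = 7.
Hence n = 7 is a counterexample.

n = 7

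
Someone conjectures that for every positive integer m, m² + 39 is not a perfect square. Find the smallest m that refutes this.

The first 4 eligible values, up to m = 4, all satisfy the conclusion.
m = 5: 5² + 39 = 64 = 8², a perfect square.
So m = 5 is the smallest counterexample.

m = 5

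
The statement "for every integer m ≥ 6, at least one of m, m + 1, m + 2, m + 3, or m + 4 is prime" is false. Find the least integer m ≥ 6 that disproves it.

m = 24

For m = 6, 7, 8, 9, …, 21, 22, 23 the conclusion holds.
m = 24: 24 = 2 × 12; 25 = 5 × 5; 26 = 2 × 13; 27 = 3 × 9; 28 = 2 × 14 — all composite.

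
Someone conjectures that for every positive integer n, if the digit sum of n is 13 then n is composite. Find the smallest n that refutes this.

A counterexample is any positive integer n such that the digit sum of n is 13 but n is prime; we check each in order.
For n = 49, 58 the conclusion holds.
n = 67: digit sum 13; 67 is prime, not composite.

n = 67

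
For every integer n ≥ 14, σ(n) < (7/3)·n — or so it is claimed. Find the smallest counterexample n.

Check each integer n ≥ 14 in order until the claim fails.
For n = 14, 15, 16, 17, 18, 19, 20, 21, 22, 23 the conclusion holds.
n = 24: σ(24) = 60; 60 ≥ 56.

n = 24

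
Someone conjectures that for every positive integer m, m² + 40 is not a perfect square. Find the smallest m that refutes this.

m = 3

For m = 1, 2 the conclusion holds.
m = 3: 3² + 40 = 49 = 7², a perfect square.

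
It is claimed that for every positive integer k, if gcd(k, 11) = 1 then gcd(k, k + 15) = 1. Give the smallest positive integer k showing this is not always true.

We need the least positive integer k for which gcd(k, 11) = 1 but gcd(k, k + 15) > 1.
For k = 1, 2 the conclusion holds.
k = 3: gcd(3, 18) = 3.

k = 3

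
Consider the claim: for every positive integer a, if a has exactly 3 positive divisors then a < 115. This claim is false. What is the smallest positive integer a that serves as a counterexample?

a = 121

We need the least positive integer a for which a has exactly 3 positive divisors but the claim fails.
The first 4 eligible values, up to a = 49, all satisfy the conclusion.
a = 121: τ(121) = 3; 121 ≥ 115.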